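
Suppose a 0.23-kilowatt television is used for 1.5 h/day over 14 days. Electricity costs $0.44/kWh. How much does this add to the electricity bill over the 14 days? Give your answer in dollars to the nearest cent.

Runtime = 1.5 h/day × 14 days = 21 h
Energy = 0.23 kW × 21 h = 4.83 kWh
Cost = 4.83 kWh × $0.44/kWh = $2.13

$2.13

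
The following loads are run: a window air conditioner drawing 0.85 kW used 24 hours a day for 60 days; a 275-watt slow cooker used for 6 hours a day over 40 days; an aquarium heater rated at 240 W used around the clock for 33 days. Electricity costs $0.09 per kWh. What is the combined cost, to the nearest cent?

window air conditioner: Runtime = 24 h × 60 = 1440 h
window air conditioner: 0.85 kW × 1440 h = 1224 kWh
slow cooker: Runtime = 6 h/day × 40 days = 240 h
slow cooker: 0.275 kW × 240 h = 66 kWh
aquarium heater: Runtime = 24 h × 33 = 792 h
aquarium heater: 0.24 kW × 792 h = 190.08 kWh
Total energy = 1480.08 kWh
Cost = 1480.08 × $0.09 = $133.21

$133.21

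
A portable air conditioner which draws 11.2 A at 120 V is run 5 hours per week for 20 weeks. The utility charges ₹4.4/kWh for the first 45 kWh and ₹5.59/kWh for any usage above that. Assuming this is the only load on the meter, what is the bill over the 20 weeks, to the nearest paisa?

Power = 11.2 A × 120 V = 1344 W = 1.344 kW
Runtime = 5 h/week × 20 weeks = 100 h
Energy = 1.344 kW × 100 h = 134.4 kWh
Tier 1 (0–45 kWh): 45 × ₹4.4 = ₹198
Above 45 kWh: 89.4 × ₹5.59 = ₹499.746
Bill = ₹697.75

₹697.75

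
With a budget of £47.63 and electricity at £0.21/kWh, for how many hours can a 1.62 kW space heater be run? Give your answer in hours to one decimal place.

Energy available = £47.63 ÷ £0.21/kWh = 226.8095 kWh
Hours = 226.8095 kWh ÷ 1.62 kW = 140.0 h

140.0 h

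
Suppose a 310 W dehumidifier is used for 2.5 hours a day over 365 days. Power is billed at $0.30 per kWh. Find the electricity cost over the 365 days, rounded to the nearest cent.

Runtime = 2.5 h/day × 365 days = 912.5 h
Energy = 0.31 kW × 912.5 h = 282.875 kWh
Cost = 282.875 kWh × $0.30/kWh = $84.86

$84.86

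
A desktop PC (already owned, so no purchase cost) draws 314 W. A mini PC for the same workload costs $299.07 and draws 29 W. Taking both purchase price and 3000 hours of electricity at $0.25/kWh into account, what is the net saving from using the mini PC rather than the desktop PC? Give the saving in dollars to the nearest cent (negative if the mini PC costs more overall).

-$85.32

desktop PC: $0.00 + (314/1000) kW × 3000 h × $0.25 = $0.00 + $235.5 = $235.5
mini PC: $299.07 + (29/1000) kW × 3000 h × $0.25 = $299.07 + $21.75 = $320.82
Saving = $235.5 − $320.82 = −$85.32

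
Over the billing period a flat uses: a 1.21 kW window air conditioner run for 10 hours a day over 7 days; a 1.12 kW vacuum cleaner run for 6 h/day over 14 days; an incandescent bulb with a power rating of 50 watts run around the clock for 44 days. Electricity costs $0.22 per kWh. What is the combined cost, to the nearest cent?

window air conditioner: Runtime = 10 h/day × 7 days = 70 h
window air conditioner: 1.21 kW × 70 h = 84.7 kWh
vacuum cleaner: Runtime = 6 h/day × 14 days = 84 h
vacuum cleaner: 1.12 kW × 84 h = 94.08 kWh
incandescent bulb: Runtime = 24 h × 44 = 1056 h
incandescent bulb: 0.05 kW × 1056 h = 52.8 kWh
Total energy = 231.58 kWh
Cost = 231.58 × $0.22 = $50.95

$50.95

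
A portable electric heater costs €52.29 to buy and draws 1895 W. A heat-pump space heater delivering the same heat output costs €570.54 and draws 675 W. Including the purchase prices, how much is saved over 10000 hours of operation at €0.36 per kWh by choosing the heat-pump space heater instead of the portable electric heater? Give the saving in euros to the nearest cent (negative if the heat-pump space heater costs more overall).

portable electric heater: €52.29 + (1895/1000) kW × 10000 h × €0.36 = €52.29 + €6822 = €6874.29
heat-pump space heater: €570.54 + (675/1000) kW × 10000 h × €0.36 = €570.54 + €2430 = €3000.54
Saving = €6874.29 − €3000.54 = €3873.75

€3873.75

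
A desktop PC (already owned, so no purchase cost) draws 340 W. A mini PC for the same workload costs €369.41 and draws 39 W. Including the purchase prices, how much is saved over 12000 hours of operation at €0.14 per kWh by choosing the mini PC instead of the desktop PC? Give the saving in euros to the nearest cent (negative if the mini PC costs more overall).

desktop PC: €0.00 + (340/1000) kW × 12000 h × €0.14 = €0.00 + €571.2 = €571.2
mini PC: €369.41 + (39/1000) kW × 12000 h × €0.14 = €369.41 + €65.52 = €434.93
Saving = €571.2 − €434.93 = €136.27

€136.27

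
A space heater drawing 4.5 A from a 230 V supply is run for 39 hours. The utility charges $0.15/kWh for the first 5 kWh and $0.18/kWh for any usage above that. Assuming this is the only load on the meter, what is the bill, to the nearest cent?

$7.12

Power = 4.5 A × 230 V = 1035 W = 1.035 kW
Energy = 1.035 kW × 39 h = 40.365 kWh
Tier 1 (0–5 kWh): 5 × $0.15 = $0.75
Above 5 kWh: 35.365 × $0.18 = $6.3657
Bill = $7.12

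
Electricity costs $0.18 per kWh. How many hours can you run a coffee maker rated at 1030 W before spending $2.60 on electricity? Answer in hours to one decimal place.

14.0 h

Energy available = $2.60 ÷ $0.18/kWh = 14.4444 kWh
Hours = 14.4444 kWh ÷ 1.03 kW = 14.0 h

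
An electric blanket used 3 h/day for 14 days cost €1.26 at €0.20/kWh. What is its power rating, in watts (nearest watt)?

Energy = €1.26 ÷ €0.20/kWh = 6.3 kWh
Runtime = 3 h/day × 14 days = 42 h
Power = 6.3 kWh ÷ 42 h = 0.15 kW = 150 W

150 W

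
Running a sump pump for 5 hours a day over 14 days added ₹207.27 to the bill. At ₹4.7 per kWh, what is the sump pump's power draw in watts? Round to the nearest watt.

Energy = ₹207.27 ÷ ₹4.7/kWh = 44.1 kWh
Runtime = 5 h/day × 14 days = 70 h
Power = 44.1 kWh ÷ 70 h = 0.63 kW = 630 W

630 W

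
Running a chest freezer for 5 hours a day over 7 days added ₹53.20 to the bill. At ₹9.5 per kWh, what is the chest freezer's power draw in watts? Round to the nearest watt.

160 W

Energy = ₹53.20 ÷ ₹9.5/kWh = 5.6 kWh
Runtime = 5 h/day × 7 days = 35 h
Power = 5.6 kWh ÷ 35 h = 0.16 kW = 160 W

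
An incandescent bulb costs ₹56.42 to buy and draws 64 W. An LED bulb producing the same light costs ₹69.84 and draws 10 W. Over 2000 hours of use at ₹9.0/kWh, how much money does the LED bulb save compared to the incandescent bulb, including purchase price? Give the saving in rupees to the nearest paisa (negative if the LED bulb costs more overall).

incandescent bulb: ₹56.42 + (64/1000) kW × 2000 h × ₹9.0 = ₹56.42 + ₹1152 = ₹1208.42
LED bulb: ₹69.84 + (10/1000) kW × 2000 h × ₹9.0 = ₹69.84 + ₹180 = ₹249.84
Saving = ₹1208.42 − ₹249.84 = ₹958.58

₹958.58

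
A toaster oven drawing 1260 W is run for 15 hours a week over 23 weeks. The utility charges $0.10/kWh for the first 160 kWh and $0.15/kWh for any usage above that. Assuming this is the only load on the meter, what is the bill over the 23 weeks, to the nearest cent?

$57.21

Runtime = 15 h/week × 23 weeks = 345 h
Energy = 1.26 kW × 345 h = 434.7 kWh
Tier 1 (0–160 kWh): 160 × $0.10 = $16
Above 160 kWh: 274.7 × $0.15 = $41.205
Bill = $57.21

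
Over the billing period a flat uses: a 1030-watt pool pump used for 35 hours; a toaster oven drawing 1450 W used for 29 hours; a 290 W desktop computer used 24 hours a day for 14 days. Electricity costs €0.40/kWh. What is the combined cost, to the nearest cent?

€70.22

pool pump: 1.03 kW × 35 h = 36.05 kWh
toaster oven: 1.45 kW × 29 h = 42.05 kWh
desktop computer: Runtime = 24 h × 14 = 336 h
desktop computer: 0.29 kW × 336 h = 97.44 kWh
Total energy = 175.54 kWh
Cost = 175.54 × €0.40 = €70.22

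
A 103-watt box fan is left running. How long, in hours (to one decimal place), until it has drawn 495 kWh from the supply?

Hours = 495 kWh ÷ 0.103 kW = 4805.8 h

4805.8 h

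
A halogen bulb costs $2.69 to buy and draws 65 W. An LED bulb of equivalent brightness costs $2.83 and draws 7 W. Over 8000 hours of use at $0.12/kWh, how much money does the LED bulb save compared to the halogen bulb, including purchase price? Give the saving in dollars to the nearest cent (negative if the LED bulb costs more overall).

$55.54

halogen bulb: $2.69 + (65/1000) kW × 8000 h × $0.12 = $2.69 + $62.4 = $65.09
LED bulb: $2.83 + (7/1000) kW × 8000 h × $0.12 = $2.83 + $6.72 = $9.55
Saving = $65.09 − $9.55 = $55.54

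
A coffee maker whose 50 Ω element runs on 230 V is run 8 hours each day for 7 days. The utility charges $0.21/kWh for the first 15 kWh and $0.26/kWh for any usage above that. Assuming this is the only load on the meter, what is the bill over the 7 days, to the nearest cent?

Power = V²/R = 230²/50 = 1058 W = 1.058 kW
Runtime = 8 h/day × 7 days = 56 h
Energy = 1.058 kW × 56 h = 59.248 kWh
Tier 1 (0–15 kWh): 15 × $0.21 = $3.15
Above 15 kWh: 44.248 × $0.26 = $11.50448
Bill = $14.65

$14.65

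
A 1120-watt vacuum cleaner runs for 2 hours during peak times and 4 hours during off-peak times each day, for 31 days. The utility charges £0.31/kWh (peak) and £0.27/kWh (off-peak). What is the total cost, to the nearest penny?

£59.02

Peak energy = 1.12 kW × 2 h × 31 = 69.44 kWh
Off-peak energy = 1.12 kW × 4 h × 31 = 138.88 kWh
Cost = 69.44 × £0.31 + 138.88 × £0.27 = £21.5264 + £37.4976 = £59.02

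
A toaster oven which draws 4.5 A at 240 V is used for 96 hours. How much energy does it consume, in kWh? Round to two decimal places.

Power = 4.5 A × 240 V = 1080 W = 1.08 kW
Energy = 1.08 kW × 96 h = 103.68 kWh

103.68 kWh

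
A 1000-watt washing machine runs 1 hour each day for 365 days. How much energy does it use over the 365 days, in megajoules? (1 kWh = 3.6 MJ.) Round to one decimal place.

1314.0 MJ

Runtime = 1 h/day × 365 days = 365 h
Energy = 1 kW × 365 h = 365 kWh
= 365 × 3.6 MJ = 1314.0 MJ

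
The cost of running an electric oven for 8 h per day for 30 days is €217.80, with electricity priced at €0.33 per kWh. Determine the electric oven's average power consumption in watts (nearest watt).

Energy = €217.80 ÷ €0.33/kWh = 660 kWh
Runtime = 8 h/day × 30 days = 240 h
Power = 660 kWh ÷ 240 h = 2.75 kW = 2750 W

2750 W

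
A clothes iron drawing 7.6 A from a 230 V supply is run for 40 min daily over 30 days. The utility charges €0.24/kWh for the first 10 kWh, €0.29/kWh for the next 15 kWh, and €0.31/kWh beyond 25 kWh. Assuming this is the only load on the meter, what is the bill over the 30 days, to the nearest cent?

€9.84

Power = 7.6 A × 230 V = 1748 W = 1.748 kW
Runtime = 40 min × 30 = 1200 min = 20 h
Energy = 1.748 kW × 20 h = 34.96 kWh
Tier 1 (0–10 kWh): 10 × €0.24 = €2.4
Tier 2 (10–25 kWh): 15 × €0.29 = €4.35
Above 25 kWh: 9.96 × €0.31 = €3.0876
Bill = €9.84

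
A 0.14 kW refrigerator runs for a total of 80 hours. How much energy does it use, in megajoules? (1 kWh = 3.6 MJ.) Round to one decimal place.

Energy = 0.14 kW × 80 h = 11.2 kWh
= 11.2 × 3.6 MJ = 40.3 MJ

40.3 MJ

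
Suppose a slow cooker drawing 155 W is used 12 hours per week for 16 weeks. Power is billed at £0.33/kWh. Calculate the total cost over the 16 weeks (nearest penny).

Runtime = 12 h/week × 16 weeks = 192 h
Energy = 0.155 kW × 192 h = 29.76 kWh
Cost = 29.76 kWh × £0.33/kWh = £9.82

£9.82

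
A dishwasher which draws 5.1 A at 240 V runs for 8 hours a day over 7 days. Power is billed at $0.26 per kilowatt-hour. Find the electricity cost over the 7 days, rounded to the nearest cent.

$17.82

Power = 5.1 A × 240 V = 1224 W = 1.224 kW
Runtime = 8 h/day × 7 days = 56 h
Energy = 1.224 kW × 56 h = 68.544 kWh
Cost = 68.544 kWh × $0.26/kWh = $17.82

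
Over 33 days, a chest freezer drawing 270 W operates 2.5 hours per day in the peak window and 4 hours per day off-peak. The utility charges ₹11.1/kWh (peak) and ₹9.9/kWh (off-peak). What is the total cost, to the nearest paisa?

₹600.09

Peak energy = 0.27 kW × 2.5 h × 33 = 22.275 kWh
Off-peak energy = 0.27 kW × 4 h × 33 = 35.64 kWh
Cost = 22.275 × ₹11.1 + 35.64 × ₹9.9 = ₹247.2525 + ₹352.836 = ₹600.09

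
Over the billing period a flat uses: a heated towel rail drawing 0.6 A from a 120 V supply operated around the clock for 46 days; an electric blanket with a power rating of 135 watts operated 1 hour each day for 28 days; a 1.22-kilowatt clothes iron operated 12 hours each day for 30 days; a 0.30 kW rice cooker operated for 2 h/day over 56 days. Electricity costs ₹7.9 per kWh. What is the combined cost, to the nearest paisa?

₹4392.94

heated towel rail: Power = 0.6 A × 120 V = 72 W = 0.072 kW
heated towel rail: Runtime = 24 h × 46 = 1104 h
heated towel rail: 0.072 kW × 1104 h = 79.488 kWh
electric blanket: Runtime = 1 h/day × 28 days = 28 h
electric blanket: 0.135 kW × 28 h = 3.78 kWh
clothes iron: Runtime = 12 h/day × 30 days = 360 h
clothes iron: 1.22 kW × 360 h = 439.2 kWh
rice cooker: Runtime = 2 h/day × 56 days = 112 h
rice cooker: 0.3 kW × 112 h = 33.6 kWh
Total energy = 556.068 kWh
Cost = 556.068 × ₹7.9 = ₹4392.94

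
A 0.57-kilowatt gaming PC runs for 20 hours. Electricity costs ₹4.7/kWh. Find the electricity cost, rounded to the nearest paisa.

₹53.58

Energy = 0.57 kW × 20 h = 11.4 kWh
Cost = 11.4 kWh × ₹4.7/kWh = ₹53.58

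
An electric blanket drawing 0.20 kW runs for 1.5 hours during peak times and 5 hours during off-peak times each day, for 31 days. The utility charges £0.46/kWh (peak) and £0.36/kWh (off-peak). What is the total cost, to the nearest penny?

£15.44

Peak energy = 0.2 kW × 1.5 h × 31 = 9.3 kWh
Off-peak energy = 0.2 kW × 5 h × 31 = 31 kWh
Cost = 9.3 × £0.46 + 31 × £0.36 = £4.278 + £11.16 = £15.44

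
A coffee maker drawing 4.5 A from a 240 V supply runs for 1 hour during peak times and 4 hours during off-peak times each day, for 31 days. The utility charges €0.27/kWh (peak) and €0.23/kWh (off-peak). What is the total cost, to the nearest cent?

Power = 4.5 A × 240 V = 1080 W = 1.08 kW
Peak energy = 1.08 kW × 1 h × 31 = 33.48 kWh
Off-peak energy = 1.08 kW × 4 h × 31 = 133.92 kWh
Cost = 33.48 × €0.27 + 133.92 × €0.23 = €9.0396 + €30.8016 = €39.84

€39.84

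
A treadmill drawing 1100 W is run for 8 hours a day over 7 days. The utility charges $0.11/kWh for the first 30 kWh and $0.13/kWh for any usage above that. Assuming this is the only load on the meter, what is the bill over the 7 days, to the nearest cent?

Runtime = 8 h/day × 7 days = 56 h
Energy = 1.1 kW × 56 h = 61.6 kWh
Tier 1 (0–30 kWh): 30 × $0.11 = $3.3
Above 30 kWh: 31.6 × $0.13 = $4.108
Bill = $7.41

$7.41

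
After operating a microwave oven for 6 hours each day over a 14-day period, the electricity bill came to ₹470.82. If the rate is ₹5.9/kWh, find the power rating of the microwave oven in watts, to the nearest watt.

950 W

Energy = ₹470.82 ÷ ₹5.9/kWh = 79.8 kWh
Runtime = 6 h/day × 14 days = 84 h
Power = 79.8 kWh ÷ 84 h = 0.95 kW = 950 W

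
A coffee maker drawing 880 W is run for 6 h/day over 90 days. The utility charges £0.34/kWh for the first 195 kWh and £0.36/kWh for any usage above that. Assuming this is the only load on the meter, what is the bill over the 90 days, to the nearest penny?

Runtime = 6 h/day × 90 days = 540 h
Energy = 0.88 kW × 540 h = 475.2 kWh
Tier 1 (0–195 kWh): 195 × £0.34 = £66.3
Above 195 kWh: 280.2 × £0.36 = £100.872
Bill = £167.17

£167.17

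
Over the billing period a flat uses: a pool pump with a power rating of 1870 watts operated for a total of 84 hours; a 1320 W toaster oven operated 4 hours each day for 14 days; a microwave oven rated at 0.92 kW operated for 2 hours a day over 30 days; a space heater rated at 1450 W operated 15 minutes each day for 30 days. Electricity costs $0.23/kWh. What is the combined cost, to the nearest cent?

pool pump: 1.87 kW × 84 h = 157.08 kWh
toaster oven: Runtime = 4 h/day × 14 days = 56 h
toaster oven: 1.32 kW × 56 h = 73.92 kWh
microwave oven: Runtime = 2 h/day × 30 days = 60 h
microwave oven: 0.92 kW × 60 h = 55.2 kWh
space heater: Runtime = 15 min × 30 = 450 min = 7.5 h
space heater: 1.45 kW × 7.5 h = 10.875 kWh
Total energy = 297.075 kWh
Cost = 297.075 × $0.23 = $68.33

$68.33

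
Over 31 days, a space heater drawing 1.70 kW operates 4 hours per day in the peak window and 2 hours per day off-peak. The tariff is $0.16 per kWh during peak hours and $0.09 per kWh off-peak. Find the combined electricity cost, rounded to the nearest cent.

$43.21

Peak energy = 1.7 kW × 4 h × 31 = 210.8 kWh
Off-peak energy = 1.7 kW × 2 h × 31 = 105.4 kWh
Cost = 210.8 × $0.16 + 105.4 × $0.09 = $33.728 + $9.486 = $43.21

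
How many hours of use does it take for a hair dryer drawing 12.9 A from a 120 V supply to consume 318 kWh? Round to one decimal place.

Power = 12.9 A × 120 V = 1548 W = 1.548 kW
Hours = 318 kWh ÷ 1.548 kW = 205.4 h

205.4 h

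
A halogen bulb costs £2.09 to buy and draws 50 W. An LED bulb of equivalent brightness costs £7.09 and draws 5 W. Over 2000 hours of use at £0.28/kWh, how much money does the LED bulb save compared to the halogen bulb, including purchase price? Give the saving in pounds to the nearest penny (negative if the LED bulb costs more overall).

halogen bulb: £2.09 + (50/1000) kW × 2000 h × £0.28 = £2.09 + £28 = £30.09
LED bulb: £7.09 + (5/1000) kW × 2000 h × £0.28 = £7.09 + £2.8 = £9.89
Saving = £30.09 − £9.89 = £20.2

£20.20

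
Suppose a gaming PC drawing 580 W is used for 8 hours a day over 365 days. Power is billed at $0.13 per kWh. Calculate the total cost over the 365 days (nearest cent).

$220.17

Runtime = 8 h/day × 365 days = 2920 h
Energy = 0.58 kW × 2920 h = 1693.6 kWh
Cost = 1693.6 kWh × $0.13/kWh = $220.17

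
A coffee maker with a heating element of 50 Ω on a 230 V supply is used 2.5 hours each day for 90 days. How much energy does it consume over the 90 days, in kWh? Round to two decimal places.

238.05 kWh

Power = V²/R = 230²/50 = 1058 W = 1.058 kW
Runtime = 2.5 h/day × 90 days = 225 h
Energy = 1.058 kW × 225 h = 238.05 kWh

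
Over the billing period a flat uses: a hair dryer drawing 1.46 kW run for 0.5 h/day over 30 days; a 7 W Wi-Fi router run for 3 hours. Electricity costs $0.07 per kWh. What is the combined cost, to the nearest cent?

$1.53

hair dryer: Runtime = 0.5 h/day × 30 days = 15 h
hair dryer: 1.46 kW × 15 h = 21.9 kWh
Wi-Fi router: 0.007 kW × 3 h = 0.021 kWh
Total energy = 21.921 kWh
Cost = 21.921 × $0.07 = $1.53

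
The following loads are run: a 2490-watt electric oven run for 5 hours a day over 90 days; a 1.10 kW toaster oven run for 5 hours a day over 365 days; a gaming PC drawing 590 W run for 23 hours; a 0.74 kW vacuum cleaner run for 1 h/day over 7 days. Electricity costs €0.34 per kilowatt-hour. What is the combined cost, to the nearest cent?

€1069.90

electric oven: Runtime = 5 h/day × 90 days = 450 h
electric oven: 2.49 kW × 450 h = 1120.5 kWh
toaster oven: Runtime = 5 h/day × 365 days = 1825 h
toaster oven: 1.1 kW × 1825 h = 2007.5 kWh
gaming PC: 0.59 kW × 23 h = 13.57 kWh
vacuum cleaner: Runtime = 1 h/day × 7 days = 7 h
vacuum cleaner: 0.74 kW × 7 h = 5.18 kWh
Total energy = 3146.75 kWh
Cost = 3146.75 × €0.34 = €1069.90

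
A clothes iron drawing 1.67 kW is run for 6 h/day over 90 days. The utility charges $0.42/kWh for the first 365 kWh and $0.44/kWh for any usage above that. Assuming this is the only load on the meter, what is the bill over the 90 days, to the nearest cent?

Runtime = 6 h/day × 90 days = 540 h
Energy = 1.67 kW × 540 h = 901.8 kWh
Tier 1 (0–365 kWh): 365 × $0.42 = $153.3
Above 365 kWh: 536.8 × $0.44 = $236.192
Bill = $389.49

$389.49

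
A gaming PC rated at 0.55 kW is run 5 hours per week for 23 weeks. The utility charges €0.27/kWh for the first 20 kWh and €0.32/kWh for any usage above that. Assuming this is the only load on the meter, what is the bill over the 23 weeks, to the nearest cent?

Runtime = 5 h/week × 23 weeks = 115 h
Energy = 0.55 kW × 115 h = 63.25 kWh
Tier 1 (0–20 kWh): 20 × €0.27 = €5.4
Above 20 kWh: 43.25 × €0.32 = €13.84
Bill = €19.24

€19.24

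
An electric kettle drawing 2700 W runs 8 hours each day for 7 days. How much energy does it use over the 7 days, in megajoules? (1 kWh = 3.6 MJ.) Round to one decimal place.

544.3 MJ

Runtime = 8 h/day × 7 days = 56 h
Energy = 2.7 kW × 56 h = 151.2 kWh
= 151.2 × 3.6 MJ = 544.3 MJ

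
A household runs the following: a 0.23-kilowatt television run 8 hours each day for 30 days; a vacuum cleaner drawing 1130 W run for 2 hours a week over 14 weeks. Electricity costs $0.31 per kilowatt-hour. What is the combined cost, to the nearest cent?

$26.92

television: Runtime = 8 h/day × 30 days = 240 h
television: 0.23 kW × 240 h = 55.2 kWh
vacuum cleaner: Runtime = 2 h/week × 14 weeks = 28 h
vacuum cleaner: 1.13 kW × 28 h = 31.64 kWh
Total energy = 86.84 kWh
Cost = 86.84 × $0.31 = $26.92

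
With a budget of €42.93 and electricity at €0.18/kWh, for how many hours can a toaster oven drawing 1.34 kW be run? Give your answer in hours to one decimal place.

178.0 h

Energy available = €42.93 ÷ €0.18/kWh = 238.5 kWh
Hours = 238.5 kWh ÷ 1.34 kW = 178.0 h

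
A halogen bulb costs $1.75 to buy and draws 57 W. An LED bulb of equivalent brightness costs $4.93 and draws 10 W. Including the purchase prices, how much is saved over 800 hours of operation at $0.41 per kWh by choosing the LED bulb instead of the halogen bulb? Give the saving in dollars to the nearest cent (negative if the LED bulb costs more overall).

$12.24

halogen bulb: $1.75 + (57/1000) kW × 800 h × $0.41 = $1.75 + $18.696 = $20.446
LED bulb: $4.93 + (10/1000) kW × 800 h × $0.41 = $4.93 + $3.28 = $8.21
Saving = $20.446 − $8.21 = $12.236 → $12.24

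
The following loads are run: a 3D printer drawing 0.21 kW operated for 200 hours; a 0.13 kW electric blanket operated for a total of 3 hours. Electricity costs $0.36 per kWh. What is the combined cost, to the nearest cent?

3D printer: 0.21 kW × 200 h = 42 kWh
electric blanket: 0.13 kW × 3 h = 0.39 kWh
Total energy = 42.39 kWh
Cost = 42.39 × $0.36 = $15.26

$15.26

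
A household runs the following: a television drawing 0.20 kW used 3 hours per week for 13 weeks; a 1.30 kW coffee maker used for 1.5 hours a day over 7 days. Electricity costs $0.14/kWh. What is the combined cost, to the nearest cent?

television: Runtime = 3 h/week × 13 weeks = 39 h
television: 0.2 kW × 39 h = 7.8 kWh
coffee maker: Runtime = 1.5 h/day × 7 days = 10.5 h
coffee maker: 1.3 kW × 10.5 h = 13.65 kWh
Total energy = 21.45 kWh
Cost = 21.45 × $0.14 = $3.00

$3.00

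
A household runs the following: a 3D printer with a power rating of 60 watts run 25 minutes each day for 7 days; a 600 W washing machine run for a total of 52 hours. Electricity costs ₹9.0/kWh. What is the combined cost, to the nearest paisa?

₹282.38

3D printer: Runtime = 25 min × 7 = 175 min = 2.916666… h
3D printer: 0.06 kW × 2.916666… h = 0.175 kWh
washing machine: 0.6 kW × 52 h = 31.2 kWh
Total energy = 31.375 kWh
Cost = 31.375 × ₹9.0 = ₹282.38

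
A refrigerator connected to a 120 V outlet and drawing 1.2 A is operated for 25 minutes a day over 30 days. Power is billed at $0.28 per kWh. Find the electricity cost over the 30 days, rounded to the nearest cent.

Power = 1.2 A × 120 V = 144 W = 0.144 kW
Runtime = 25 min × 30 = 750 min = 12.5 h
Energy = 0.144 kW × 12.5 h = 1.8 kWh
Cost = 1.8 kWh × $0.28/kWh = $0.50

$0.50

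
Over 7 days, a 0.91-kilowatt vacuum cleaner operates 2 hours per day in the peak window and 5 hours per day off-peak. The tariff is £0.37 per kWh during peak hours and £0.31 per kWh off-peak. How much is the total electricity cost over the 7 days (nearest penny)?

Peak energy = 0.91 kW × 2 h × 7 = 12.74 kWh
Off-peak energy = 0.91 kW × 5 h × 7 = 31.85 kWh
Cost = 12.74 × £0.37 + 31.85 × £0.31 = £4.7138 + £9.8735 = £14.59

£14.59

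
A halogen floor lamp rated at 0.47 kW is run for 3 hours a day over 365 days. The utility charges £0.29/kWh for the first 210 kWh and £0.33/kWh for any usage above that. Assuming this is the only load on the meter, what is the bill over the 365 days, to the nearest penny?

Runtime = 3 h/day × 365 days = 1095 h
Energy = 0.47 kW × 1095 h = 514.65 kWh
Tier 1 (0–210 kWh): 210 × £0.29 = £60.9
Above 210 kWh: 304.65 × £0.33 = £100.5345
Bill = £161.43

£161.43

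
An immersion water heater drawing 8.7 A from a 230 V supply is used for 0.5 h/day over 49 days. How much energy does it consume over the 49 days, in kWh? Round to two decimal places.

Power = 8.7 A × 230 V = 2001 W = 2.001 kW
Runtime = 0.5 h/day × 49 days = 24.5 h
Energy = 2.001 kW × 24.5 h = 49.0245 kWh ≈ 49.02 kWh

49.02 kWh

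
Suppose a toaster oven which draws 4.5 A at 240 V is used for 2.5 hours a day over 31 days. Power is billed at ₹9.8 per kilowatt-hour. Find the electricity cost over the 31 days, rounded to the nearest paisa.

₹820.26

Power = 4.5 A × 240 V = 1080 W = 1.08 kW
Runtime = 2.5 h/day × 31 days = 77.5 h
Energy = 1.08 kW × 77.5 h = 83.7 kWh
Cost = 83.7 kWh × ₹9.8/kWh = ₹820.26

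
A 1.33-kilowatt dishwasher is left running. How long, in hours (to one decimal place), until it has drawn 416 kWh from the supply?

Hours = 416 kWh ÷ 1.33 kW = 312.8 h

312.8 h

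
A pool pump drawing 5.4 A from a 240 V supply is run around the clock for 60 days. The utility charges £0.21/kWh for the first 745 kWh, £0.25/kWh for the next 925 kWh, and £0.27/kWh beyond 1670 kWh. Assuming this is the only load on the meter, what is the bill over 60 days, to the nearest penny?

Power = 5.4 A × 240 V = 1296 W = 1.296 kW
Runtime = 24 h × 60 = 1440 h
Energy = 1.296 kW × 1440 h = 1866.24 kWh
Tier 1 (0–745 kWh): 745 × £0.21 = £156.45
Tier 2 (745–1670 kWh): 925 × £0.25 = £231.25
Above 1670 kWh: 196.24 × £0.27 = £52.9848
Bill = £440.68

£440.68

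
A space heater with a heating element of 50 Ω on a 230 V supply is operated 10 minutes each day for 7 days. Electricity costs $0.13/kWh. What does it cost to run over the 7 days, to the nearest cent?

$0.16

Power = V²/R = 230²/50 = 1058 W = 1.058 kW
Runtime = 10 min × 7 = 70 min = 1.166666… h
Energy = 1.058 kW × 1.166666… h = 1.234333… kWh
Cost = 1.234333… kWh × $0.13/kWh = $0.16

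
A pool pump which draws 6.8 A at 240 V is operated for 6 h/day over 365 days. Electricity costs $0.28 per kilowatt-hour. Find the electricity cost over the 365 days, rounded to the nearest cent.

$1000.74

Power = 6.8 A × 240 V = 1632 W = 1.632 kW
Runtime = 6 h/day × 365 days = 2190 h
Energy = 1.632 kW × 2190 h = 3574.08 kWh
Cost = 3574.08 kWh × $0.28/kWh = $1000.74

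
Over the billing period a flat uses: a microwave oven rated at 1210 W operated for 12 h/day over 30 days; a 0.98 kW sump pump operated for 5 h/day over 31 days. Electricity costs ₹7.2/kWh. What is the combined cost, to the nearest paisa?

₹4230.00

microwave oven: Runtime = 12 h/day × 30 days = 360 h
microwave oven: 1.21 kW × 360 h = 435.6 kWh
sump pump: Runtime = 5 h/day × 31 days = 155 h
sump pump: 0.98 kW × 155 h = 151.9 kWh
Total energy = 587.5 kWh
Cost = 587.5 × ₹7.2 = ₹4230.00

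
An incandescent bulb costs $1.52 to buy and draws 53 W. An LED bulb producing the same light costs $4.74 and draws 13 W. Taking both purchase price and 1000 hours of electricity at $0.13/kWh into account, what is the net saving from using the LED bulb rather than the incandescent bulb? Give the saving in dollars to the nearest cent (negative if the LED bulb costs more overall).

incandescent bulb: $1.52 + (53/1000) kW × 1000 h × $0.13 = $1.52 + $6.89 = $8.41
LED bulb: $4.74 + (13/1000) kW × 1000 h × $0.13 = $4.74 + $1.69 = $6.43
Saving = $8.41 − $6.43 = $1.98

$1.98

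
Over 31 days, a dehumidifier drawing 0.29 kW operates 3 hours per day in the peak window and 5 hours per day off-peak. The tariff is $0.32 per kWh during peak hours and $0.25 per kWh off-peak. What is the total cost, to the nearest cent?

$19.87

Peak energy = 0.29 kW × 3 h × 31 = 26.97 kWh
Off-peak energy = 0.29 kW × 5 h × 31 = 44.95 kWh
Cost = 26.97 × $0.32 + 44.95 × $0.25 = $8.6304 + $11.2375 = $19.87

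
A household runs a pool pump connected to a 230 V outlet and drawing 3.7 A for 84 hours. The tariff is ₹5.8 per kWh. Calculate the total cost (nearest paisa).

₹414.61

Power = 3.7 A × 230 V = 851 W = 0.851 kW
Energy = 0.851 kW × 84 h = 71.484 kWh
Cost = 71.484 kWh × ₹5.8/kWh = ₹414.61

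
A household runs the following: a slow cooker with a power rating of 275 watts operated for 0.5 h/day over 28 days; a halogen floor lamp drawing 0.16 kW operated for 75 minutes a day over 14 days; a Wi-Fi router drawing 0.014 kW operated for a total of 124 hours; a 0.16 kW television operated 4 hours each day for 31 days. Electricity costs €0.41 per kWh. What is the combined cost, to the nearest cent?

€11.57

slow cooker: Runtime = 0.5 h/day × 28 days = 14 h
slow cooker: 0.275 kW × 14 h = 3.85 kWh
halogen floor lamp: Runtime = 75 min × 14 = 1050 min = 17.5 h
halogen floor lamp: 0.16 kW × 17.5 h = 2.8 kWh
Wi-Fi router: 0.014 kW × 124 h = 1.736 kWh
television: Runtime = 4 h/day × 31 days = 124 h
television: 0.16 kW × 124 h = 19.84 kWh
Total energy = 28.226 kWh
Cost = 28.226 × €0.41 = €11.57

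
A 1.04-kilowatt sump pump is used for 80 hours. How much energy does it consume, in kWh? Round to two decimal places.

Energy = 1.04 kW × 80 h = 83.2 kWh

83.20 kWh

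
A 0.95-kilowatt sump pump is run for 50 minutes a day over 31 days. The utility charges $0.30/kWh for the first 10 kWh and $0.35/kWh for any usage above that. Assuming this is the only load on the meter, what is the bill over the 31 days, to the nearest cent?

Runtime = 50 min × 31 = 1550 min = 25.833333… h
Energy = 0.95 kW × 25.833333… h = 24.541666… kWh
Tier 1 (0–10 kWh): 10 × $0.30 = $3
Above 10 kWh: 14.541666… × $0.35 = $5.089583…
Bill = $8.09

$8.09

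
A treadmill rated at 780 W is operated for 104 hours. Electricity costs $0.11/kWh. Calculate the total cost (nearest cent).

Energy = 0.78 kW × 104 h = 81.12 kWh
Cost = 81.12 kWh × $0.11/kWh = $8.92

$8.92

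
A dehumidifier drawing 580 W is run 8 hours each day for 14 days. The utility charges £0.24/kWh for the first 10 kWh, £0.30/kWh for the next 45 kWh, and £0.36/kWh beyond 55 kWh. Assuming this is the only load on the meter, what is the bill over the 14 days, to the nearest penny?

£19.49

Runtime = 8 h/day × 14 days = 112 h
Energy = 0.58 kW × 112 h = 64.96 kWh
Tier 1 (0–10 kWh): 10 × £0.24 = £2.4
Tier 2 (10–55 kWh): 45 × £0.30 = £13.5
Above 55 kWh: 9.96 × £0.36 = £3.5856
Bill = £19.49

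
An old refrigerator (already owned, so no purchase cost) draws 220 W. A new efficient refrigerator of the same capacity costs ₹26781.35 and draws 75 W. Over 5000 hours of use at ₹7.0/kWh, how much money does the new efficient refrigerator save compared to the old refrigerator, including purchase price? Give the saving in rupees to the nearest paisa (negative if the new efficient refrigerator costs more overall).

-₹21706.35

old refrigerator: ₹0.00 + (220/1000) kW × 5000 h × ₹7.0 = ₹0.00 + ₹7700 = ₹7700
new efficient refrigerator: ₹26781.35 + (75/1000) kW × 5000 h × ₹7.0 = ₹26781.35 + ₹2625 = ₹29406.35
Saving = ₹7700 − ₹29406.35 = −₹21706.35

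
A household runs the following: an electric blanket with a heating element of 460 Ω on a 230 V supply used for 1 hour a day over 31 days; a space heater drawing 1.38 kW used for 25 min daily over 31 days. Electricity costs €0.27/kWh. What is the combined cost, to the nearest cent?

electric blanket: Power = V²/R = 230²/460 = 115 W = 0.115 kW
electric blanket: Runtime = 1 h/day × 31 days = 31 h
electric blanket: 0.115 kW × 31 h = 3.565 kWh
space heater: Runtime = 25 min × 31 = 775 min = 12.916666… h
space heater: 1.38 kW × 12.916666… h = 17.825 kWh
Total energy = 21.39 kWh
Cost = 21.39 × €0.27 = €5.78

€5.78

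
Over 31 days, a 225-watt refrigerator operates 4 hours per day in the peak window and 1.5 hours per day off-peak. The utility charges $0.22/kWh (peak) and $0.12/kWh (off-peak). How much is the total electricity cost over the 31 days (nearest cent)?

$7.39

Peak energy = 0.225 kW × 4 h × 31 = 27.9 kWh
Off-peak energy = 0.225 kW × 1.5 h × 31 = 10.4625 kWh
Cost = 27.9 × $0.22 + 10.4625 × $0.12 = $6.138 + $1.2555 = $7.39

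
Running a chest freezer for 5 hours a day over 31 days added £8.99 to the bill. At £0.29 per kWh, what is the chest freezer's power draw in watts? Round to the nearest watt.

200 W

Energy = £8.99 ÷ £0.29/kWh = 31 kWh
Runtime = 5 h/day × 31 days = 155 h
Power = 31 kWh ÷ 155 h = 0.2 kW = 200 W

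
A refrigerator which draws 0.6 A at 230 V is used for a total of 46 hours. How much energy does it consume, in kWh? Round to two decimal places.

6.35 kWh

Power = 0.6 A × 230 V = 138 W = 0.138 kW
Energy = 0.138 kW × 46 h = 6.348 kWh ≈ 6.35 kWh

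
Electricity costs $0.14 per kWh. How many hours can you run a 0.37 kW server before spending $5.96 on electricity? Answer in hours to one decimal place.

115.1 h

Energy available = $5.96 ÷ $0.14/kWh = 42.5714 kWh
Hours = 42.5714 kWh ÷ 0.37 kW = 115.1 h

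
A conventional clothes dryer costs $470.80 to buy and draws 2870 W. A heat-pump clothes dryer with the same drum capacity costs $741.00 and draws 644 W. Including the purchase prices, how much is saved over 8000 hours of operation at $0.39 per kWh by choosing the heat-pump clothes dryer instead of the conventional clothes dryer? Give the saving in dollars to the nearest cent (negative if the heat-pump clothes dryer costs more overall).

$6674.92

conventional clothes dryer: $470.80 + (2870/1000) kW × 8000 h × $0.39 = $470.80 + $8954.4 = $9425.2
heat-pump clothes dryer: $741.00 + (644/1000) kW × 8000 h × $0.39 = $741.00 + $2009.28 = $2750.28
Saving = $9425.2 − $2750.28 = $6674.92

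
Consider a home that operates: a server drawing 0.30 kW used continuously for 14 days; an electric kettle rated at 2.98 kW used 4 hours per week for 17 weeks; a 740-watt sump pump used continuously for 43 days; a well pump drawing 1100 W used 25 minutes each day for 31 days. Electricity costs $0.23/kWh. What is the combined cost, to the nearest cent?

server: Runtime = 24 h × 14 = 336 h
server: 0.3 kW × 336 h = 100.8 kWh
electric kettle: Runtime = 4 h/week × 17 weeks = 68 h
electric kettle: 2.98 kW × 68 h = 202.64 kWh
sump pump: Runtime = 24 h × 43 = 1032 h
sump pump: 0.74 kW × 1032 h = 763.68 kWh
well pump: Runtime = 25 min × 31 = 775 min = 12.916666… h
well pump: 1.1 kW × 12.916666… h = 14.208333… kWh
Total energy = 1081.328333… kWh
Cost = 1081.328333… × $0.23 = $248.71

$248.71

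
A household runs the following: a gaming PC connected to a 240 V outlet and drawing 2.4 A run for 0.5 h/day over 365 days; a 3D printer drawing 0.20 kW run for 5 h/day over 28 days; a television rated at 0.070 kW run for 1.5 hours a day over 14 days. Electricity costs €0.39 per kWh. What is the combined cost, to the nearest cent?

gaming PC: Power = 2.4 A × 240 V = 576 W = 0.576 kW
gaming PC: Runtime = 0.5 h/day × 365 days = 182.5 h
gaming PC: 0.576 kW × 182.5 h = 105.12 kWh
3D printer: Runtime = 5 h/day × 28 days = 140 h
3D printer: 0.2 kW × 140 h = 28 kWh
television: Runtime = 1.5 h/day × 14 days = 21 h
television: 0.07 kW × 21 h = 1.47 kWh
Total energy = 134.59 kWh
Cost = 134.59 × €0.39 = €52.49

€52.49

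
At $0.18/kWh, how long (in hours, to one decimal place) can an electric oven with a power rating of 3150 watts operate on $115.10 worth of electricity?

203.0 h

Energy available = $115.10 ÷ $0.18/kWh = 639.4444 kWh
Hours = 639.4444 kWh ÷ 3.15 kW = 203.0 h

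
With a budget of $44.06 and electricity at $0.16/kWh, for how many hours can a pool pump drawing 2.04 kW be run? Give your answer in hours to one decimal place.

135.0 h

Energy available = $44.06 ÷ $0.16/kWh = 275.375 kWh
Hours = 275.375 kWh ÷ 2.04 kW = 135.0 h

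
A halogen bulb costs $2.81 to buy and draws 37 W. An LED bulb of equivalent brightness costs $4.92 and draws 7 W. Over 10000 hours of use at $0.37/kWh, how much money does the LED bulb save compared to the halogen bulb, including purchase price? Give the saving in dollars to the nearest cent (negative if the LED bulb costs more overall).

$108.89

halogen bulb: $2.81 + (37/1000) kW × 10000 h × $0.37 = $2.81 + $136.9 = $139.71
LED bulb: $4.92 + (7/1000) kW × 10000 h × $0.37 = $4.92 + $25.9 = $30.82
Saving = $139.71 − $30.82 = $108.89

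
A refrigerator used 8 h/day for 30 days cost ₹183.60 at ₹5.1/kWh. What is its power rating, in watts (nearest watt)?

Energy = ₹183.60 ÷ ₹5.1/kWh = 36 kWh
Runtime = 8 h/day × 30 days = 240 h
Power = 36 kWh ÷ 240 h = 0.15 kW = 150 W

150 W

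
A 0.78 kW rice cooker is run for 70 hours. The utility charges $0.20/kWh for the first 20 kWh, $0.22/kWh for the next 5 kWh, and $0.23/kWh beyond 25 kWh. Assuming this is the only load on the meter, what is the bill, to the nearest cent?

Energy = 0.78 kW × 70 h = 54.6 kWh
Tier 1 (0–20 kWh): 20 × $0.20 = $4
Tier 2 (20–25 kWh): 5 × $0.22 = $1.1
Above 25 kWh: 29.6 × $0.23 = $6.808
Bill = $11.91

$11.91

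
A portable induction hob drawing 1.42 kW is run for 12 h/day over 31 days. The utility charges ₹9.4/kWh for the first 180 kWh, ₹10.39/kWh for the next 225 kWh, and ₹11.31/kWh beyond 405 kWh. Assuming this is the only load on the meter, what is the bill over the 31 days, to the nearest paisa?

Runtime = 12 h/day × 31 days = 372 h
Energy = 1.42 kW × 372 h = 528.24 kWh
Tier 1 (0–180 kWh): 180 × ₹9.4 = ₹1692
Tier 2 (180–405 kWh): 225 × ₹10.39 = ₹2337.75
Above 405 kWh: 123.24 × ₹11.31 = ₹1393.8444
Bill = ₹5423.59

₹5423.59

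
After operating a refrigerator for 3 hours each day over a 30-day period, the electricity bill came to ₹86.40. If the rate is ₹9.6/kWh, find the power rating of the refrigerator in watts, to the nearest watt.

Energy = ₹86.40 ÷ ₹9.6/kWh = 9 kWh
Runtime = 3 h/day × 30 days = 90 h
Power = 9 kWh ÷ 90 h = 0.1 kW = 100 W

100 W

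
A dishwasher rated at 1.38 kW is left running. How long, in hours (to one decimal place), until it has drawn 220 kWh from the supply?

Hours = 220 kWh ÷ 1.38 kW = 159.4 h

159.4 h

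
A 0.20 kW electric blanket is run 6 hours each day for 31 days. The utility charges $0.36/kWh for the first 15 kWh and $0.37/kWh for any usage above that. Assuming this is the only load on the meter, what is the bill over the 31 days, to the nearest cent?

$13.61

Runtime = 6 h/day × 31 days = 186 h
Energy = 0.2 kW × 186 h = 37.2 kWh
Tier 1 (0–15 kWh): 15 × $0.36 = $5.4
Above 15 kWh: 22.2 × $0.37 = $8.214
Bill = $13.61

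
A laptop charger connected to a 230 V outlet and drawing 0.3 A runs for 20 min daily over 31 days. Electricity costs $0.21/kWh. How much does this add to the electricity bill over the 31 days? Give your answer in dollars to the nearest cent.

Power = 0.3 A × 230 V = 69 W = 0.069 kW
Runtime = 20 min × 31 = 620 min = 10.333333… h
Energy = 0.069 kW × 10.333333… h = 0.713 kWh
Cost = 0.713 kWh × $0.21/kWh = $0.15

$0.15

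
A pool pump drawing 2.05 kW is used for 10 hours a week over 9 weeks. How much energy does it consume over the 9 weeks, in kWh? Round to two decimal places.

Runtime = 10 h/week × 9 weeks = 90 h
Energy = 2.05 kW × 90 h = 184.5 kWh

184.50 kWh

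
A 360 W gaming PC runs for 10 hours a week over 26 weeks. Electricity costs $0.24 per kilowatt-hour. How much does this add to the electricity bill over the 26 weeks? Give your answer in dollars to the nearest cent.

Runtime = 10 h/week × 26 weeks = 260 h
Energy = 0.36 kW × 260 h = 93.6 kWh
Cost = 93.6 kWh × $0.24/kWh = $22.46

$22.46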